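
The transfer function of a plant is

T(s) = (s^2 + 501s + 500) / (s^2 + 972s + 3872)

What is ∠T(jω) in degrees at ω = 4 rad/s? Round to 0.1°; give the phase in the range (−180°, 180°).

31.2°

Substitute s = j4:
Numerator: (j4)^2 + 501(j4) + 500 = 484 + j2004
Denominator: (j4)^2 + 972(j4) + 3872 = 3856 + j3888
|N| = √(484² + 2004²) ≈ 2061.6, ∠N ≈ 76.42°
|D| = √(3856² + 3888²) ≈ 5475.9, ∠D ≈ 45.24°
∠T = 76.42° − 45.24° = 31.18°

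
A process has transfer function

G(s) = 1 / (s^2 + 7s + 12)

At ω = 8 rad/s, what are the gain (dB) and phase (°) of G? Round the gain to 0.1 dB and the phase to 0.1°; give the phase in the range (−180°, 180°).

-37.7 dB, -132.9°

Substitute s = j8:
Numerator: 1 = 1 + j0
Denominator: (j8)^2 + 7(j8) + 12 = -52 + j56
|N| = √(1² + 0²) ≈ 1, ∠N ≈ 0.00°
|D| = √(52² + 56²) ≈ 76.42, ∠D ≈ 132.88°
|G| = 1 / 76.42 ≈ 0.013086
Gain = 20 log₁₀(0.013086) ≈ -37.66 dB
∠G = 0.00° − 132.88° = -132.88°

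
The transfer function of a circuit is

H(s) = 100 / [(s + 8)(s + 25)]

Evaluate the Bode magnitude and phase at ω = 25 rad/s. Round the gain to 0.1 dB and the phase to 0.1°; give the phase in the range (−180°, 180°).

-19.4 dB, -117.3°

At s = jω = j25:
pole (s+8): 8 + j25 → |·| = √(8²+25²) = √689 ≈ 26.249, ∠ = arctan(25/8) ≈ 72.26°
pole (s+25): 25 + j25 → |·| = √(25²+25²) = √1250 ≈ 35.355, ∠ = arctan(25/25) ≈ 45.00°
|H| = 100 / 928.03 ≈ 0.10776
Gain = 20 log₁₀(0.10776) ≈ -19.35 dB
∠H = 0.00° − 117.26° = -117.26°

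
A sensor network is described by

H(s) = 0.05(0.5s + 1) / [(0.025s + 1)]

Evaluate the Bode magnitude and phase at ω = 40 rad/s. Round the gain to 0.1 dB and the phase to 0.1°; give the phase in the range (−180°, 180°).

-3.0 dB, 42.1°

At ω = 40 rad/s:
zero (1 + j40·0.5) = 1 + j20 → |·| ≈ 20.025, ∠ ≈ 87.14°
pole (1 + j40·0.025) = 1 + j1 → |·| ≈ 1.4142, ∠ ≈ 45.00°
|H| = 0.05 · 20.025 / (1.4142) ≈ 0.708
Gain = 20 log₁₀(0.708) ≈ -3.00 dB
∠H = (87.14°) − (45.00°) = 42.14°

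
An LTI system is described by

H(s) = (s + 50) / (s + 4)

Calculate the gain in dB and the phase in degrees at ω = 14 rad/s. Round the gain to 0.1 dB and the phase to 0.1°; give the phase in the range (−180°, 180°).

At s = jω = j14:
zero (s+50): 50 + j14 → |·| = √(50²+14²) = √2696 ≈ 51.923, ∠ = arctan(14/50) ≈ 15.64°
pole (s+4): 4 + j14 → |·| = √(4²+14²) = √212 ≈ 14.56, ∠ = arctan(14/4) ≈ 74.05°
|H| = 1 · 51.923 / 14.56 ≈ 3.5661
Gain = 20 log₁₀(3.5661) ≈ 11.04 dB
∠H = 15.64° − 74.05° = -58.41°

11.0 dB, -58.4°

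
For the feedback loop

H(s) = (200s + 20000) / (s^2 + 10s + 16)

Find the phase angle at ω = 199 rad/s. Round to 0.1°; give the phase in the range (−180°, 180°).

-113.8°

Substitute s = j199:
Numerator: 200(j199) + 20000 = 20000 + j39800
Denominator: (j199)^2 + 10(j199) + 16 = -39585 + j1990
|N| = √(20000² + 39800²) ≈ 44543, ∠N ≈ 63.32°
|D| = √(39585² + 1990²) ≈ 39635, ∠D ≈ 177.12°
∠H = 63.32° − 177.12° = -113.80°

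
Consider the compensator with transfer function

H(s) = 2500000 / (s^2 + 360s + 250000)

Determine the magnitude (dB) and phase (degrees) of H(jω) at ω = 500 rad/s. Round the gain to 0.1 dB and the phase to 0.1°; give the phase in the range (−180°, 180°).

At s = jω = j500:
quadratic: (j500)² + 360·j500 + 250000 = 0 + j180000 → |·| ≈ 1.8e+05, ∠ ≈ 90.00°
|H| = 2500000 / 1.8e+05 ≈ 13.889
Gain = 20 log₁₀(13.889) ≈ 22.85 dB
∠H = 0.00° − 90.00° = -90.00°

22.9 dB, -90.0°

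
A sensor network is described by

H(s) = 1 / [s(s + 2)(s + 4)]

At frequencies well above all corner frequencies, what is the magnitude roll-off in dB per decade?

Each pole contributes −20 dB/decade at high frequency; each zero contributes +20 dB/decade.
Net: 0 zero(s) − 3 pole(s) → -60 dB/decade.

-60 dB/decade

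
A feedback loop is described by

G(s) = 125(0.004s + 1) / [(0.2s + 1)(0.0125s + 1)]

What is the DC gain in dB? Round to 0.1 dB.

41.9 dB

G(0) = 125 · 1 / 1 = 125
20 log₁₀(125) ≈ 41.94 dB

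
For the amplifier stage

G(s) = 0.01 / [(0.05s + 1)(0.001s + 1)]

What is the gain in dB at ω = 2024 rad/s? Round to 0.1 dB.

-87.2 dB

At ω = 2024 rad/s:
pole (1 + j2024·0.05) = 1 + j101.2 → |·| ≈ 101.2, ∠ ≈ 89.43°
pole (1 + j2024·0.001) = 1 + j2.024 → |·| ≈ 2.2576, ∠ ≈ 63.71°
|G| = 0.01 · 1 / (101.2 · 2.2576) ≈ 4.377e-05
Gain = 20 log₁₀(4.377e-05) ≈ -87.18 dB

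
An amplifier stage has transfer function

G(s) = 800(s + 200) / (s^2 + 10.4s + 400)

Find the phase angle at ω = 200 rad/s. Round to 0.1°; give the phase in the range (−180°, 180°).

At s = jω = j200:
zero (s+200): 200 + j200 → |·| = √(200²+200²) = √80000 ≈ 282.84, ∠ = arctan(200/200) ≈ 45.00°
quadratic: (j200)² + 10.4·j200 + 400 = -39600 + j2080 → |·| ≈ 39655, ∠ ≈ 176.99°
∠G = 45.00° − 176.99° = -131.99°

-132.0°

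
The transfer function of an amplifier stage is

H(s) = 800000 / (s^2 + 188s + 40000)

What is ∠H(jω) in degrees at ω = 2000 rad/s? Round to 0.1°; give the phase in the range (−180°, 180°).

At s = jω = j2000:
quadratic: (j2000)² + 188·j2000 + 40000 = -3960000 + j376000 → |·| ≈ 3.9778e+06, ∠ ≈ 174.58°
∠H = 0.00° − 174.58° = -174.58°

-174.6°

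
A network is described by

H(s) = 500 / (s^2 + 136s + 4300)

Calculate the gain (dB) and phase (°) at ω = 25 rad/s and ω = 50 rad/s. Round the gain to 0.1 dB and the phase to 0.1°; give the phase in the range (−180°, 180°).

ω = 25: -20.0 dB, -42.8°; ω = 50: -23.0 dB, -75.2°

Substitute s = j25:
Numerator: 500 = 500 + j0
Denominator: (j25)^2 + 136(j25) + 4300 = 3675 + j3400
|N| = √(500² + 0²) ≈ 500, ∠N ≈ 0.00°
|D| = √(3675² + 3400²) ≈ 5006.6, ∠D ≈ 42.77°
|H| = 500 / 5006.6 ≈ 0.099868
Gain = 20 log₁₀(0.099868) ≈ -20.01 dB
∠H = 0.00° − 42.77° = -42.77°

Substitute s = j50:
Numerator: 500 = 500 + j0
Denominator: (j50)^2 + 136(j50) + 4300 = 1800 + j6800
|N| = √(500² + 0²) ≈ 500, ∠N ≈ 0.00°
|D| = √(1800² + 6800²) ≈ 7034.2, ∠D ≈ 75.17°
|H| = 500 / 7034.2 ≈ 0.071081
Gain = 20 log₁₀(0.071081) ≈ -22.96 dB
∠H = 0.00° − 75.17° = -75.17°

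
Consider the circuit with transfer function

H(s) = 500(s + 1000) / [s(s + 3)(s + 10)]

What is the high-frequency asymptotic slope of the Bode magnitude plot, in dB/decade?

-40 dB/decade

Each pole contributes −20 dB/decade at high frequency; each zero contributes +20 dB/decade.
Net: 1 zero(s) − 3 pole(s) → -40 dB/decade.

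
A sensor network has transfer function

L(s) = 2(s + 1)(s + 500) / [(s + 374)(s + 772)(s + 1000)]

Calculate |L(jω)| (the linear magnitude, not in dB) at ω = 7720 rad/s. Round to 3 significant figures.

At s = jω = j7720:
zero (s+1): 1 + j7720 → |·| = √(1²+7720²) = √59598401 ≈ 7720, ∠ = arctan(7720/1) ≈ 89.99°
zero (s+500): 500 + j7720 → |·| = √(500²+7720²) = √59848400 ≈ 7736.2, ∠ = arctan(7720/500) ≈ 86.29°
pole (s+374): 374 + j7720 → |·| = √(374²+7720²) = √59738276 ≈ 7729.1, ∠ = arctan(7720/374) ≈ 87.23°
pole (s+772): 772 + j7720 → |·| = √(772²+7720²) = √60194384 ≈ 7758.5, ∠ = arctan(7720/772) ≈ 84.29°
pole (s+1000): 1000 + j7720 → |·| = √(1000²+7720²) = √60598400 ≈ 7784.5, ∠ = arctan(7720/1000) ≈ 82.62°
|L| = 2 · 5.9723e+07 / 4.6681e+11 ≈ 0.00025588

0.000256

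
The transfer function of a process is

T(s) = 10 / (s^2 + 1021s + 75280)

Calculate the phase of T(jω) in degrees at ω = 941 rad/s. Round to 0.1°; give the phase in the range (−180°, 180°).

Substitute s = j941:
Numerator: 10 = 10 + j0
Denominator: (j941)^2 + 1021(j941) + 75280 = -810201 + j960761
|N| = √(10² + 0²) ≈ 10, ∠N ≈ 0.00°
|D| = √(810201² + 960761²) ≈ 1.2568e+06, ∠D ≈ 130.14°
∠T = 0.00° − 130.14° = -130.14°

-130.1°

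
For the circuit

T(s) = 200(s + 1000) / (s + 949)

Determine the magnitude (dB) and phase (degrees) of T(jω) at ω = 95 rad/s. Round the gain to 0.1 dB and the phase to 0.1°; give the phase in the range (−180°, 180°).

At s = jω = j95:
zero (s+1000): 1000 + j95 → |·| = √(1000²+95²) = √1009025 ≈ 1004.5, ∠ = arctan(95/1000) ≈ 5.43°
pole (s+949): 949 + j95 → |·| = √(949²+95²) = √909626 ≈ 953.74, ∠ = arctan(95/949) ≈ 5.72°
|T| = 200 · 1004.5 / 953.74 ≈ 210.64
Gain = 20 log₁₀(210.64) ≈ 46.47 dB
∠T = 5.43° − 5.72° = -0.29°

46.5 dB, -0.3°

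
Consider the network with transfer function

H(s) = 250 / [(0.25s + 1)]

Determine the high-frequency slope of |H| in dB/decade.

Each pole contributes −20 dB/decade at high frequency; each zero contributes +20 dB/decade.
Net: 0 zero(s) − 1 pole(s) → -20 dB/decade.

-20 dB/decade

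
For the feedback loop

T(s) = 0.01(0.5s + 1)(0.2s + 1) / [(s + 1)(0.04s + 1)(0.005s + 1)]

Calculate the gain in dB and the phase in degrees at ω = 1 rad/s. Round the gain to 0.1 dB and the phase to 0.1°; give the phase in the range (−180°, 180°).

-41.9 dB, -9.7°

At ω = 1 rad/s:
zero (1 + j1·0.5) = 1 + j0.5 → |·| ≈ 1.118, ∠ ≈ 26.57°
zero (1 + j1·0.2) = 1 + j0.2 → |·| ≈ 1.0198, ∠ ≈ 11.31°
pole (1 + j1·1) = 1 + j1 → |·| ≈ 1.4142, ∠ ≈ 45.00°
pole (1 + j1·0.04) = 1 + j0.04 → |·| ≈ 1.0008, ∠ ≈ 2.29°
pole (1 + j1·0.005) = 1 + j0.005 → |·| ≈ 1, ∠ ≈ 0.29°
|T| = 0.01 · 1.118 · 1.0198 / (1.4142 · 1.0008 · 1) ≈ 0.0080556
Gain = 20 log₁₀(0.0080556) ≈ -41.88 dB
∠T = (26.57° + 11.31°) − (45.00° + 2.29° + 0.29°) = -9.70°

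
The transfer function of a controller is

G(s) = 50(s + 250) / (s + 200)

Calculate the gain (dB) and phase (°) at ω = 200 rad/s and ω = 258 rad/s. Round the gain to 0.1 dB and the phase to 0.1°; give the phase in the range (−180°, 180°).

At s = jω = j200:
zero (s+250): 250 + j200 → |·| = √(250²+200²) = √102500 ≈ 320.16, ∠ = arctan(200/250) ≈ 38.66°
pole (s+200): 200 + j200 → |·| = √(200²+200²) = √80000 ≈ 282.84, ∠ = arctan(200/200) ≈ 45.00°
|G| = 50 · 320.16 / 282.84 ≈ 56.597
Gain = 20 log₁₀(56.597) ≈ 35.06 dB
∠G = 38.66° − 45.00° = -6.34°

At s = jω = j258:
zero (s+250): 250 + j258 → |·| = √(250²+258²) = √129064 ≈ 359.25, ∠ = arctan(258/250) ≈ 45.90°
pole (s+200): 200 + j258 → |·| = √(200²+258²) = √106564 ≈ 326.44, ∠ = arctan(258/200) ≈ 52.22°
|G| = 50 · 359.25 / 326.44 ≈ 55.025
Gain = 20 log₁₀(55.025) ≈ 34.81 dB
∠G = 45.90° − 52.22° = -6.32°

ω = 200: 35.1 dB, -6.3°; ω = 258: 34.8 dB, -6.3°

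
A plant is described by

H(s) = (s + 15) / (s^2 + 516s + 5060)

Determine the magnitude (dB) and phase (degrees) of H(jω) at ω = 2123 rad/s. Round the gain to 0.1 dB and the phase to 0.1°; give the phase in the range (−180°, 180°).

-66.8 dB, -76.7°

Substitute s = j2123:
Numerator: (j2123) + 15 = 15 + j2123
Denominator: (j2123)^2 + 516(j2123) + 5060 = -4502069 + j1095468
|N| = √(15² + 2123²) ≈ 2123.1, ∠N ≈ 89.60°
|D| = √(4502069² + 1095468²) ≈ 4.6334e+06, ∠D ≈ 166.32°
|H| = 2123.1 / 4.6334e+06 ≈ 0.00045822
Gain = 20 log₁₀(0.00045822) ≈ -66.78 dB
∠H = 89.60° − 166.32° = -76.72°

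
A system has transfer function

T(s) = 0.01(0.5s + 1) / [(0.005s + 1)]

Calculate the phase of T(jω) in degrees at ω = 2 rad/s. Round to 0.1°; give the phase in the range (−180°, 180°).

44.4°

At ω = 2 rad/s:
zero (1 + j2·0.5) = 1 + j1 → |·| ≈ 1.4142, ∠ ≈ 45.00°
pole (1 + j2·0.005) = 1 + j0.01 → |·| ≈ 1, ∠ ≈ 0.57°
∠T = (45.00°) − (0.57°) = 44.43°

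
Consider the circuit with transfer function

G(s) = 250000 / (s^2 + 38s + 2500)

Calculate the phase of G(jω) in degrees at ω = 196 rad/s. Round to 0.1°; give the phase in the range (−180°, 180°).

At s = jω = j196:
quadratic: (j196)² + 38·j196 + 2500 = -35916 + j7448 → |·| ≈ 36680, ∠ ≈ 168.28°
∠G = 0.00° − 168.28° = -168.28°

-168.3°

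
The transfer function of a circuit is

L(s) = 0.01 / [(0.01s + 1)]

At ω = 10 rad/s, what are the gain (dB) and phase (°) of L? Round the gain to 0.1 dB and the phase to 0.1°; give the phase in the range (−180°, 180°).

At ω = 10 rad/s:
pole (1 + j10·0.01) = 1 + j0.1 → |·| ≈ 1.005, ∠ ≈ 5.71°
|L| = 0.01 · 1 / (1.005) ≈ 0.0099502
Gain = 20 log₁₀(0.0099502) ≈ -40.04 dB
∠L = (0°) − (5.71°) = -5.71°

-40.0 dB, -5.7°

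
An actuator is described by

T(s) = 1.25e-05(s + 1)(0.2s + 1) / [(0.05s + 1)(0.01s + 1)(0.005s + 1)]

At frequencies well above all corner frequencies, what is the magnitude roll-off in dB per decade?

-20 dB/decade

Each pole contributes −20 dB/decade at high frequency; each zero contributes +20 dB/decade.
Net: 2 zero(s) − 3 pole(s) → -20 dB/decade.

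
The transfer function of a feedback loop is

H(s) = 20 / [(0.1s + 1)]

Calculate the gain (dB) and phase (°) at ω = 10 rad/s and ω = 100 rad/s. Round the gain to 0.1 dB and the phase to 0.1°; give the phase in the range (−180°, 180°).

ω = 10: 23.0 dB, -45.0°; ω = 100: 6.0 dB, -84.3°

At ω = 10 rad/s:
pole (1 + j10·0.1) = 1 + j1 → |·| ≈ 1.4142, ∠ ≈ 45.00°
|H| = 20 · 1 / (1.4142) ≈ 14.142
Gain = 20 log₁₀(14.142) ≈ 23.01 dB
∠H = (0°) − (45.00°) = -45.00°

At ω = 100 rad/s:
pole (1 + j100·0.1) = 1 + j10 → |·| ≈ 10.05, ∠ ≈ 84.29°
|H| = 20 · 1 / (10.05) ≈ 1.99
Gain = 20 log₁₀(1.99) ≈ 5.98 dB
∠H = (0°) − (84.29°) = -84.29°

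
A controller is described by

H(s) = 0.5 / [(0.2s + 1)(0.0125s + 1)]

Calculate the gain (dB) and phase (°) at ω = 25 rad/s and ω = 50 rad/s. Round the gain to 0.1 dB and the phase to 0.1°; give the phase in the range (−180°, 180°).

At ω = 25 rad/s:
pole (1 + j25·0.2) = 1 + j5 → |·| ≈ 5.099, ∠ ≈ 78.69°
pole (1 + j25·0.0125) = 1 + j0.3125 → |·| ≈ 1.0477, ∠ ≈ 17.35°
|H| = 0.5 · 1 / (5.099 · 1.0477) ≈ 0.093594
Gain = 20 log₁₀(0.093594) ≈ -20.58 dB
∠H = (0°) − (78.69° + 17.35°) = -96.04°

At ω = 50 rad/s:
pole (1 + j50·0.2) = 1 + j10 → |·| ≈ 10.05, ∠ ≈ 84.29°
pole (1 + j50·0.0125) = 1 + j0.625 → |·| ≈ 1.1792, ∠ ≈ 32.01°
|H| = 0.5 · 1 / (10.05 · 1.1792) ≈ 0.042191
Gain = 20 log₁₀(0.042191) ≈ -27.50 dB
∠H = (0°) − (84.29° + 32.01°) = -116.30°

ω = 25: -20.6 dB, -96.0°; ω = 50: -27.5 dB, -116.3°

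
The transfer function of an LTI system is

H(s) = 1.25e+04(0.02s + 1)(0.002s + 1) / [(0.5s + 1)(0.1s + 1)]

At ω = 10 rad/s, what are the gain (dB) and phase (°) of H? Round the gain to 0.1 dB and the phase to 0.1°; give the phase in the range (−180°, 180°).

65.0 dB, -111.2°

At ω = 10 rad/s:
zero (1 + j10·0.02) = 1 + j0.2 → |·| ≈ 1.0198, ∠ ≈ 11.31°
zero (1 + j10·0.002) = 1 + j0.02 → |·| ≈ 1.0002, ∠ ≈ 1.15°
pole (1 + j10·0.5) = 1 + j5 → |·| ≈ 5.099, ∠ ≈ 78.69°
pole (1 + j10·0.1) = 1 + j1 → |·| ≈ 1.4142, ∠ ≈ 45.00°
|H| = 1.25e+04 · 1.0198 · 1.0002 / (5.099 · 1.4142) ≈ 1768.1
Gain = 20 log₁₀(1768.1) ≈ 64.95 dB
∠H = (11.31° + 1.15°) − (78.69° + 45.00°) = -111.23°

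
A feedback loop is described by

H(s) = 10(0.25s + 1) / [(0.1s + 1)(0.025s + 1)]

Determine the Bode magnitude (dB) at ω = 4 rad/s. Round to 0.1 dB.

22.3 dB

At ω = 4 rad/s:
zero (1 + j4·0.25) = 1 + j1 → |·| ≈ 1.4142, ∠ ≈ 45.00°
pole (1 + j4·0.1) = 1 + j0.4 → |·| ≈ 1.077, ∠ ≈ 21.80°
pole (1 + j4·0.025) = 1 + j0.1 → |·| ≈ 1.005, ∠ ≈ 5.71°
|H| = 10 · 1.4142 / (1.077 · 1.005) ≈ 13.066
Gain = 20 log₁₀(13.066) ≈ 22.32 dB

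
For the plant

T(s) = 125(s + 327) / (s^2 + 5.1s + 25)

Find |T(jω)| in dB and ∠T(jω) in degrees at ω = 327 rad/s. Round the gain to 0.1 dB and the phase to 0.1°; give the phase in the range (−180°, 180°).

-5.3 dB, -134.1°

At s = jω = j327:
zero (s+327): 327 + j327 → |·| = √(327²+327²) = √213858 ≈ 462.45, ∠ = arctan(327/327) ≈ 45.00°
quadratic: (j327)² + 5.1·j327 + 25 = -106904 + j1667.7 → |·| ≈ 1.0692e+05, ∠ ≈ 179.11°
|T| = 125 · 462.45 / 1.0692e+05 ≈ 0.54065
Gain = 20 log₁₀(0.54065) ≈ -5.34 dB
∠T = 45.00° − 179.11° = -134.11°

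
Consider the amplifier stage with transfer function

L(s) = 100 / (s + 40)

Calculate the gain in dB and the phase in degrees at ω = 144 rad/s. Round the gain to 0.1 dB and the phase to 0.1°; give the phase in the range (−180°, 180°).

At s = jω = j144:
pole (s+40): 40 + j144 → |·| = √(40²+144²) = √22336 ≈ 149.45, ∠ = arctan(144/40) ≈ 74.48°
|L| = 100 / 149.45 ≈ 0.66912
Gain = 20 log₁₀(0.66912) ≈ -3.49 dB
∠L = 0.00° − 74.48° = -74.48°

-3.5 dB, -74.5°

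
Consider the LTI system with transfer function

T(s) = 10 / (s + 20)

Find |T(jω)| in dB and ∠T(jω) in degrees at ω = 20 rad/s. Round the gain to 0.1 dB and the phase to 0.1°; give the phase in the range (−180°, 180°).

Substitute s = j20:
Numerator: 10 = 10 + j0
Denominator: (j20) + 20 = 20 + j20
|N| = √(10² + 0²) ≈ 10, ∠N ≈ 0.00°
|D| = √(20² + 20²) ≈ 28.284, ∠D ≈ 45.00°
|T| = 10 / 28.284 ≈ 0.35356
Gain = 20 log₁₀(0.35356) ≈ -9.03 dB
∠T = 0.00° − 45.00° = -45.00°

-9.0 dB, -45.0°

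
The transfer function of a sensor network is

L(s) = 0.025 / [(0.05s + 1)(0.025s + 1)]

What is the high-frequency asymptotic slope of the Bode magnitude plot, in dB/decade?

Each pole contributes −20 dB/decade at high frequency; each zero contributes +20 dB/decade.
Net: 0 zero(s) − 2 pole(s) → -40 dB/decade.

-40 dB/decade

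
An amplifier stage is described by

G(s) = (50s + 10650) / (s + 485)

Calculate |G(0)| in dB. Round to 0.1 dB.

G(0) = 10650 / 485 ≈ 21.959
20 log₁₀(21.959) ≈ 26.83 dB

26.8 dB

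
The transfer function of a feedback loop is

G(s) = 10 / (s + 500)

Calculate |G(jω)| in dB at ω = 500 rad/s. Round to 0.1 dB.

Substitute s = j500:
Numerator: 10 = 10 + j0
Denominator: (j500) + 500 = 500 + j500
|N| = √(10² + 0²) ≈ 10, ∠N ≈ 0.00°
|D| = √(500² + 500²) ≈ 707.11, ∠D ≈ 45.00°
|G| = 10 / 707.11 ≈ 0.014142
Gain = 20 log₁₀(0.014142) ≈ -36.99 dB

-37.0 dB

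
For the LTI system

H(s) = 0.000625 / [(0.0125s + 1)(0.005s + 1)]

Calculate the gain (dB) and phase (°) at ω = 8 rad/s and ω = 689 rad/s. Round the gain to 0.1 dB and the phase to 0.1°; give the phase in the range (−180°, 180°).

At ω = 8 rad/s:
pole (1 + j8·0.0125) = 1 + j0.1 → |·| ≈ 1.005, ∠ ≈ 5.71°
pole (1 + j8·0.005) = 1 + j0.04 → |·| ≈ 1.0008, ∠ ≈ 2.29°
|H| = 0.000625 · 1 / (1.005 · 1.0008) ≈ 0.00062139
Gain = 20 log₁₀(0.00062139) ≈ -64.13 dB
∠H = (0°) − (5.71° + 2.29°) = -8.00°

At ω = 689 rad/s:
pole (1 + j689·0.0125) = 1 + j8.6125 → |·| ≈ 8.6704, ∠ ≈ 83.38°
pole (1 + j689·0.005) = 1 + j3.445 → |·| ≈ 3.5872, ∠ ≈ 73.81°
|H| = 0.000625 · 1 / (8.6704 · 3.5872) ≈ 2.0095e-05
Gain = 20 log₁₀(2.0095e-05) ≈ -93.94 dB
∠H = (0°) − (83.38° + 73.81°) = -157.19°

ω = 8: -64.1 dB, -8.0°; ω = 689: -93.9 dB, -157.2°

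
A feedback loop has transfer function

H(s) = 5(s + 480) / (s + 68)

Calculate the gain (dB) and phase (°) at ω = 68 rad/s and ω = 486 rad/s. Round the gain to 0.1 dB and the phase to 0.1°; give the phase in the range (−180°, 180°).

ω = 68: 28.0 dB, -36.9°; ω = 486: 16.9 dB, -36.7°

At s = jω = j68:
zero (s+480): 480 + j68 → |·| = √(480²+68²) = √235024 ≈ 484.79, ∠ = arctan(68/480) ≈ 8.06°
pole (s+68): 68 + j68 → |·| = √(68²+68²) = √9248 ≈ 96.167, ∠ = arctan(68/68) ≈ 45.00°
|H| = 5 · 484.79 / 96.167 ≈ 25.206
Gain = 20 log₁₀(25.206) ≈ 28.03 dB
∠H = 8.06° − 45.00° = -36.94°

At s = jω = j486:
zero (s+480): 480 + j486 → |·| = √(480²+486²) = √466596 ≈ 683.08, ∠ = arctan(486/480) ≈ 45.36°
pole (s+68): 68 + j486 → |·| = √(68²+486²) = √240820 ≈ 490.73, ∠ = arctan(486/68) ≈ 82.04°
|H| = 5 · 683.08 / 490.73 ≈ 6.9598
Gain = 20 log₁₀(6.9598) ≈ 16.85 dB
∠H = 45.36° − 82.04° = -36.68°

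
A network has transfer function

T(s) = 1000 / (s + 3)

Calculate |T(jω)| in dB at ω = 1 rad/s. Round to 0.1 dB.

At s = jω = j1:
pole (s+3): 3 + j1 → |·| = √(3²+1²) = √10 ≈ 3.1623, ∠ = arctan(1/3) ≈ 18.43°
|T| = 1000 / 3.1623 ≈ 316.23
Gain = 20 log₁₀(316.23) ≈ 50.00 dB

50.0 dB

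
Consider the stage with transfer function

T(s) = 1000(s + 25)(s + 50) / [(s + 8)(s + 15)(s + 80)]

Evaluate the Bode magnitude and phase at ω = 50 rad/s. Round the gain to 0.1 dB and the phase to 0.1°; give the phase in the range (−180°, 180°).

At s = jω = j50:
zero (s+25): 25 + j50 → |·| = √(25²+50²) = √3125 ≈ 55.902, ∠ = arctan(50/25) ≈ 63.43°
zero (s+50): 50 + j50 → |·| = √(50²+50²) = √5000 ≈ 70.711, ∠ = arctan(50/50) ≈ 45.00°
pole (s+8): 8 + j50 → |·| = √(8²+50²) = √2564 ≈ 50.636, ∠ = arctan(50/8) ≈ 80.91°
pole (s+15): 15 + j50 → |·| = √(15²+50²) = √2725 ≈ 52.202, ∠ = arctan(50/15) ≈ 73.30°
pole (s+80): 80 + j50 → |·| = √(80²+50²) = √8900 ≈ 94.34, ∠ = arctan(50/80) ≈ 32.01°
|T| = 1000 · 3952.9 / 2.4937e+05 ≈ 15.852
Gain = 20 log₁₀(15.852) ≈ 24.00 dB
∠T = 108.43° − 186.22° = -77.79°

24.0 dB, -77.8°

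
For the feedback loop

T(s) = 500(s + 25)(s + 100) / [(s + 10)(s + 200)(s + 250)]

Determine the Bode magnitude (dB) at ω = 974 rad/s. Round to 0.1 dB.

-6.2 dB

At s = jω = j974:
zero (s+25): 25 + j974 → |·| = √(25²+974²) = √949301 ≈ 974.32, ∠ = arctan(974/25) ≈ 88.53°
zero (s+100): 100 + j974 → |·| = √(100²+974²) = √958676 ≈ 979.12, ∠ = arctan(974/100) ≈ 84.14°
pole (s+10): 10 + j974 → |·| = √(10²+974²) = √948776 ≈ 974.05, ∠ = arctan(974/10) ≈ 89.41°
pole (s+200): 200 + j974 → |·| = √(200²+974²) = √988676 ≈ 994.32, ∠ = arctan(974/200) ≈ 78.40°
pole (s+250): 250 + j974 → |·| = √(250²+974²) = √1011176 ≈ 1005.6, ∠ = arctan(974/250) ≈ 75.60°
|T| = 500 · 9.5398e+05 / 9.7394e+08 ≈ 0.48975
Gain = 20 log₁₀(0.48975) ≈ -6.20 dB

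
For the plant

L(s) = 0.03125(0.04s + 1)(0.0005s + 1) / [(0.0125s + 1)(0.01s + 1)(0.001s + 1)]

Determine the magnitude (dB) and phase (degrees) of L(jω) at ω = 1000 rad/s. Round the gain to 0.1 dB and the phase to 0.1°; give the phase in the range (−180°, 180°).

-42.1 dB, -99.6°

At ω = 1000 rad/s:
zero (1 + j1000·0.04) = 1 + j40 → |·| ≈ 40.012, ∠ ≈ 88.57°
zero (1 + j1000·0.0005) = 1 + j0.5 → |·| ≈ 1.118, ∠ ≈ 26.57°
pole (1 + j1000·0.0125) = 1 + j12.5 → |·| ≈ 12.54, ∠ ≈ 85.43°
pole (1 + j1000·0.01) = 1 + j10 → |·| ≈ 10.05, ∠ ≈ 84.29°
pole (1 + j1000·0.001) = 1 + j1 → |·| ≈ 1.4142, ∠ ≈ 45.00°
|L| = 0.03125 · 40.012 · 1.118 / (12.54 · 10.05 · 1.4142) ≈ 0.0078435
Gain = 20 log₁₀(0.0078435) ≈ -42.11 dB
∠L = (88.57° + 26.57°) − (85.43° + 84.29° + 45.00°) = -99.58°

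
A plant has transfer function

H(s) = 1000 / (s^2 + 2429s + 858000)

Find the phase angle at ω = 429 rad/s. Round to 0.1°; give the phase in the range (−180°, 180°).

-57.1°

Substitute s = j429:
Numerator: 1000 = 1000 + j0
Denominator: (j429)^2 + 2429(j429) + 858000 = 673959 + j1042041
|N| = √(1000² + 0²) ≈ 1000, ∠N ≈ 0.00°
|D| = √(673959² + 1042041²) ≈ 1.241e+06, ∠D ≈ 57.11°
∠H = 0.00° − 57.11° = -57.11°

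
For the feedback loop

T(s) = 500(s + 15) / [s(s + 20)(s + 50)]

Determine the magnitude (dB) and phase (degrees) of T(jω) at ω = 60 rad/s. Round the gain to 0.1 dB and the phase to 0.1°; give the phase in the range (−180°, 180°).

-19.6 dB, -135.8°

At s = jω = j60:
zero (s+15): 15 + j60 → |·| = √(15²+60²) = √3825 ≈ 61.847, ∠ = arctan(60/15) ≈ 75.96°
pole (s+20): 20 + j60 → |·| = √(20²+60²) = √4000 ≈ 63.246, ∠ = arctan(60/20) ≈ 71.57°
pole (s+50): 50 + j60 → |·| = √(50²+60²) = √6100 ≈ 78.102, ∠ = arctan(60/50) ≈ 50.19°
pole at origin: |s| = 60, ∠ = 90.00° (in denominator)
|T| = 500 · 61.847 / 2.9638e+05 ≈ 0.10434
Gain = 20 log₁₀(0.10434) ≈ -19.63 dB
∠T = 75.96° − 211.76° = -135.80°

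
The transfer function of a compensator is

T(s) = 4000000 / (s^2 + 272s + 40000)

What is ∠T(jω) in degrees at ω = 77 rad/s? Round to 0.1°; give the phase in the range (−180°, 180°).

At s = jω = j77:
quadratic: (j77)² + 272·j77 + 40000 = 34071 + j20944 → |·| ≈ 39994, ∠ ≈ 31.58°
∠T = 0.00° − 31.58° = -31.58°

-31.6°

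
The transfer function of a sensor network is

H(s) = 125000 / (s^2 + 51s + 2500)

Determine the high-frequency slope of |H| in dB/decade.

Each pole contributes −20 dB/decade at high frequency; each zero contributes +20 dB/decade.
Net: 0 zero(s) − 2 pole(s) → -40 dB/decade.

-40 dB/decade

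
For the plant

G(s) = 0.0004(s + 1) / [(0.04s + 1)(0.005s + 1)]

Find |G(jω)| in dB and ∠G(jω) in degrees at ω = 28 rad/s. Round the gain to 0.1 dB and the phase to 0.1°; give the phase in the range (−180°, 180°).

-42.6 dB, 31.7°

At ω = 28 rad/s:
zero (1 + j28·1) = 1 + j28 → |·| ≈ 28.018, ∠ ≈ 87.95°
pole (1 + j28·0.04) = 1 + j1.12 → |·| ≈ 1.5015, ∠ ≈ 48.24°
pole (1 + j28·0.005) = 1 + j0.14 → |·| ≈ 1.0098, ∠ ≈ 7.97°
|G| = 0.0004 · 28.018 / (1.5015 · 1.0098) ≈ 0.0073916
Gain = 20 log₁₀(0.0073916) ≈ -42.63 dB
∠G = (87.95°) − (48.24° + 7.97°) = 31.74°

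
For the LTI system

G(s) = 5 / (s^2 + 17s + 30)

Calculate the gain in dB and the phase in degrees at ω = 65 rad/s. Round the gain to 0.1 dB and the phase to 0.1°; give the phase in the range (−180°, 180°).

Substitute s = j65:
Numerator: 5 = 5 + j0
Denominator: (j65)^2 + 17(j65) + 30 = -4195 + j1105
|N| = √(5² + 0²) ≈ 5, ∠N ≈ 0.00°
|D| = √(4195² + 1105²) ≈ 4338.1, ∠D ≈ 165.24°
|G| = 5 / 4338.1 ≈ 0.0011526
Gain = 20 log₁₀(0.0011526) ≈ -58.77 dB
∠G = 0.00° − 165.24° = -165.24°

-58.8 dB, -165.2°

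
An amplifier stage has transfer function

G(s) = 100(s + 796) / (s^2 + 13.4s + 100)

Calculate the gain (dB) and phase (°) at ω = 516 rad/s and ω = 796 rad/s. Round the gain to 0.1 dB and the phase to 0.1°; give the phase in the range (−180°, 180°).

ω = 516: -9.0 dB, -145.6°; ω = 796: -15.0 dB, -134.0°

At s = jω = j516:
zero (s+796): 796 + j516 → |·| = √(796²+516²) = √899872 ≈ 948.62, ∠ = arctan(516/796) ≈ 32.95°
quadratic: (j516)² + 13.4·j516 + 100 = -266156 + j6914.4 → |·| ≈ 2.6625e+05, ∠ ≈ 178.51°
|G| = 100 · 948.62 / 2.6625e+05 ≈ 0.35629
Gain = 20 log₁₀(0.35629) ≈ -8.96 dB
∠G = 32.95° − 178.51° = -145.56°

At s = jω = j796:
zero (s+796): 796 + j796 → |·| = √(796²+796²) = √1267232 ≈ 1125.7, ∠ = arctan(796/796) ≈ 45.00°
quadratic: (j796)² + 13.4·j796 + 100 = -633516 + j10666.4 → |·| ≈ 6.3361e+05, ∠ ≈ 179.04°
|G| = 100 · 1125.7 / 6.3361e+05 ≈ 0.17766
Gain = 20 log₁₀(0.17766) ≈ -15.01 dB
∠G = 45.00° − 179.04° = -134.04°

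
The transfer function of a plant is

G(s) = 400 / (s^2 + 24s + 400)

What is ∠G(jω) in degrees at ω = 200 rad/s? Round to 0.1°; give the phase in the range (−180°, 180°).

-173.1°

At s = jω = j200:
quadratic: (j200)² + 24·j200 + 400 = -39600 + j4800 → |·| ≈ 39890, ∠ ≈ 173.09°
∠G = 0.00° − 173.09° = -173.09°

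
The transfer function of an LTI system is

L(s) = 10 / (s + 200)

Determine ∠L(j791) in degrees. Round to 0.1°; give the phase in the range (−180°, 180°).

-75.8°

Substitute s = j791:
Numerator: 10 = 10 + j0
Denominator: (j791) + 200 = 200 + j791
|N| = √(10² + 0²) ≈ 10, ∠N ≈ 0.00°
|D| = √(200² + 791²) ≈ 815.89, ∠D ≈ 75.81°
∠L = 0.00° − 75.81° = -75.81°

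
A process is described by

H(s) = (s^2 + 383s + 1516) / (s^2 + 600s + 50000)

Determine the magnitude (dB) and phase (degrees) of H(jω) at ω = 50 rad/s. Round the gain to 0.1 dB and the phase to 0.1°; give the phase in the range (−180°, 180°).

Substitute s = j50:
Numerator: (j50)^2 + 383(j50) + 1516 = -984 + j19150
Denominator: (j50)^2 + 600(j50) + 50000 = 47500 + j30000
|N| = √(984² + 19150²) ≈ 19175, ∠N ≈ 92.94°
|D| = √(47500² + 30000²) ≈ 56181, ∠D ≈ 32.28°
|H| = 19175 / 56181 ≈ 0.34131
Gain = 20 log₁₀(0.34131) ≈ -9.34 dB
∠H = 92.94° − 32.28° = 60.66°

-9.3 dB, 60.7°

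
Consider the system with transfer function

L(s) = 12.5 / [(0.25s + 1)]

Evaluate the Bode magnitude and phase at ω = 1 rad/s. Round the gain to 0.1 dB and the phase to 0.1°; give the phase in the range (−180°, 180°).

21.7 dB, -14.0°

At ω = 1 rad/s:
pole (1 + j1·0.25) = 1 + j0.25 → |·| ≈ 1.0308, ∠ ≈ 14.04°
|L| = 12.5 · 1 / (1.0308) ≈ 12.127
Gain = 20 log₁₀(12.127) ≈ 21.68 dB
∠L = (0°) − (14.04°) = -14.04°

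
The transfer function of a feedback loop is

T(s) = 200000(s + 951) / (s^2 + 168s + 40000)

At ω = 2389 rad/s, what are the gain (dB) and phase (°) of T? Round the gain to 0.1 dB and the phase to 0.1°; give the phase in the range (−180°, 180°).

39.1 dB, -107.7°

At s = jω = j2389:
zero (s+951): 951 + j2389 → |·| = √(951²+2389²) = √6611722 ≈ 2571.3, ∠ = arctan(2389/951) ≈ 68.29°
quadratic: (j2389)² + 168·j2389 + 40000 = -5667321 + j401352 → |·| ≈ 5.6815e+06, ∠ ≈ 175.95°
|T| = 200000 · 2571.3 / 5.6815e+06 ≈ 90.515
Gain = 20 log₁₀(90.515) ≈ 39.13 dB
∠T = 68.29° − 175.95° = -107.66°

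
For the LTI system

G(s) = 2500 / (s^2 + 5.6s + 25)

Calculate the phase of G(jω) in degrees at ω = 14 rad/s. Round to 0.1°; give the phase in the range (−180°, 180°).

At s = jω = j14:
quadratic: (j14)² + 5.6·j14 + 25 = -171 + j78.4 → |·| ≈ 188.12, ∠ ≈ 155.37°
∠G = 0.00° − 155.37° = -155.37°

-155.4°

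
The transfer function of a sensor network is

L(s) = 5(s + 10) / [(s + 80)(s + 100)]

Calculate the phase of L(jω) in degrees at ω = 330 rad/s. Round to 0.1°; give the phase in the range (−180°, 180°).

-61.3°

At s = jω = j330:
zero (s+10): 10 + j330 → |·| = √(10²+330²) = √109000 ≈ 330.15, ∠ = arctan(330/10) ≈ 88.26°
pole (s+80): 80 + j330 → |·| = √(80²+330²) = √115300 ≈ 339.56, ∠ = arctan(330/80) ≈ 76.37°
pole (s+100): 100 + j330 → |·| = √(100²+330²) = √118900 ≈ 344.82, ∠ = arctan(330/100) ≈ 73.14°
∠L = 88.26° − 149.51° = -61.25°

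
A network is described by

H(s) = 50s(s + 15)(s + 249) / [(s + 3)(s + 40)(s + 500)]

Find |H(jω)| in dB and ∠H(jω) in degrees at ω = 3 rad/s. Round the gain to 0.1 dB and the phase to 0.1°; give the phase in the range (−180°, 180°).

16.5 dB, 52.4°

At s = jω = j3:
zero (s+15): 15 + j3 → |·| = √(15²+3²) = √234 ≈ 15.297, ∠ = arctan(3/15) ≈ 11.31°
zero (s+249): 249 + j3 → |·| = √(249²+3²) = √62010 ≈ 249.02, ∠ = arctan(3/249) ≈ 0.69°
zero at origin: s = j3 → |·| = 3, ∠ = 90.00°
pole (s+3): 3 + j3 → |·| = √(3²+3²) = √18 ≈ 4.2426, ∠ = arctan(3/3) ≈ 45.00°
pole (s+40): 40 + j3 → |·| = √(40²+3²) = √1609 ≈ 40.112, ∠ = arctan(3/40) ≈ 4.29°
pole (s+500): 500 + j3 → |·| = √(500²+3²) = √250009 ≈ 500.01, ∠ = arctan(3/500) ≈ 0.34°
|H| = 50 · 11428 / 85091 ≈ 6.7152
Gain = 20 log₁₀(6.7152) ≈ 16.54 dB
∠H = 102.00° − 49.63° = 52.37°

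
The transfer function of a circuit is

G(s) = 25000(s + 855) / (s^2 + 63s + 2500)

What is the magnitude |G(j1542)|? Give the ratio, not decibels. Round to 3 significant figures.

18.5

At s = jω = j1542:
zero (s+855): 855 + j1542 → |·| = √(855²+1542²) = √3108789 ≈ 1763.2, ∠ = arctan(1542/855) ≈ 60.99°
quadratic: (j1542)² + 63·j1542 + 2500 = -2375264 + j97146 → |·| ≈ 2.3772e+06, ∠ ≈ 177.66°
|G| = 25000 · 1763.2 / 2.3772e+06 ≈ 18.543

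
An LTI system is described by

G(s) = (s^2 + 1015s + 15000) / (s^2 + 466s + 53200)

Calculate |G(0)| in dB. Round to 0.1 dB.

-11.0 dB

G(0) = 15000 / 53200 ≈ 0.28195
20 log₁₀(0.28195) ≈ -11.00 dB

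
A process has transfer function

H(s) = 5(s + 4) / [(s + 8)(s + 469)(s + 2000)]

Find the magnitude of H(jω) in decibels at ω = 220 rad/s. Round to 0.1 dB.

-106.4 dB

At s = jω = j220:
zero (s+4): 4 + j220 → |·| = √(4²+220²) = √48416 ≈ 220.04, ∠ = arctan(220/4) ≈ 88.96°
pole (s+8): 8 + j220 → |·| = √(8²+220²) = √48464 ≈ 220.15, ∠ = arctan(220/8) ≈ 87.92°
pole (s+469): 469 + j220 → |·| = √(469²+220²) = √268361 ≈ 518.04, ∠ = arctan(220/469) ≈ 25.13°
pole (s+2000): 2000 + j220 → |·| = √(2000²+220²) = √4048400 ≈ 2012.1, ∠ = arctan(220/2000) ≈ 6.28°
|H| = 5 · 220.04 / 2.2947e+08 ≈ 4.7945e-06
Gain = 20 log₁₀(4.7945e-06) ≈ -106.39 dB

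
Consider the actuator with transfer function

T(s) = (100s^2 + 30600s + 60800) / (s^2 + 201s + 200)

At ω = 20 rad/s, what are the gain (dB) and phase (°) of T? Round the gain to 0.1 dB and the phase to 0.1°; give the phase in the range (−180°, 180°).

Substitute s = j20:
Numerator: 100(j20)^2 + 30600(j20) + 60800 = 20800 + j612000
Denominator: (j20)^2 + 201(j20) + 200 = -200 + j4020
|N| = √(20800² + 612000²) ≈ 6.1235e+05, ∠N ≈ 88.05°
|D| = √(200² + 4020²) ≈ 4025, ∠D ≈ 92.85°
|T| = 6.1235e+05 / 4025 ≈ 152.14
Gain = 20 log₁₀(152.14) ≈ 43.64 dB
∠T = 88.05° − 92.85° = -4.80°

43.6 dB, -4.8°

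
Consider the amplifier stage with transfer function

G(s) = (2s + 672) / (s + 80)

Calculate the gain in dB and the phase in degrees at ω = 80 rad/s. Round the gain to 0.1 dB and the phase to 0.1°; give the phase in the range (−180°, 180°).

15.7 dB, -31.6°

Substitute s = j80:
Numerator: 2(j80) + 672 = 672 + j160
Denominator: (j80) + 80 = 80 + j80
|N| = √(672² + 160²) ≈ 690.79, ∠N ≈ 13.39°
|D| = √(80² + 80²) ≈ 113.14, ∠D ≈ 45.00°
|G| = 690.79 / 113.14 ≈ 6.1056
Gain = 20 log₁₀(6.1056) ≈ 15.71 dB
∠G = 13.39° − 45.00° = -31.61°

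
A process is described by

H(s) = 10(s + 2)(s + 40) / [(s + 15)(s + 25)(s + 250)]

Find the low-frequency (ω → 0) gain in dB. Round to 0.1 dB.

H(0) = 10·2·40 / (15·25·250) ≈ 0.0085333
20 log₁₀(0.0085333) ≈ -41.38 dB

-41.4 dB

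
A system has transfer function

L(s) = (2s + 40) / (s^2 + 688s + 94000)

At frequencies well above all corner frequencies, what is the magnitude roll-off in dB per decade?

-20 dB/decade

Each pole contributes −20 dB/decade at high frequency; each zero contributes +20 dB/decade.
Net: 1 zero(s) − 2 pole(s) → -20 dB/decade.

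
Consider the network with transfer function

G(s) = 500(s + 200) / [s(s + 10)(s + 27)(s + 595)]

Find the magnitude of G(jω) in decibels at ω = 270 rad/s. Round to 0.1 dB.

At s = jω = j270:
zero (s+200): 200 + j270 → |·| = √(200²+270²) = √112900 ≈ 336.01, ∠ = arctan(270/200) ≈ 53.47°
pole (s+10): 10 + j270 → |·| = √(10²+270²) = √73000 ≈ 270.19, ∠ = arctan(270/10) ≈ 87.88°
pole (s+27): 27 + j270 → |·| = √(27²+270²) = √73629 ≈ 271.35, ∠ = arctan(270/27) ≈ 84.29°
pole (s+595): 595 + j270 → |·| = √(595²+270²) = √426925 ≈ 653.39, ∠ = arctan(270/595) ≈ 24.41°
pole at origin: |s| = 270, ∠ = 90.00° (in denominator)
|G| = 500 · 336.01 / 1.2934e+10 ≈ 1.2989e-05
Gain = 20 log₁₀(1.2989e-05) ≈ -97.73 dB

-97.7 dB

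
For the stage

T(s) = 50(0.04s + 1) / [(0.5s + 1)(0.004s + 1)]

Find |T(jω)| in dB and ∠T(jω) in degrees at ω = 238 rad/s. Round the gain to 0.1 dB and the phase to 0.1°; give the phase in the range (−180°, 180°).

At ω = 238 rad/s:
zero (1 + j238·0.04) = 1 + j9.52 → |·| ≈ 9.5724, ∠ ≈ 84.00°
pole (1 + j238·0.5) = 1 + j119 → |·| ≈ 119, ∠ ≈ 89.52°
pole (1 + j238·0.004) = 1 + j0.952 → |·| ≈ 1.3807, ∠ ≈ 43.59°
|T| = 50 · 9.5724 / (119 · 1.3807) ≈ 2.913
Gain = 20 log₁₀(2.913) ≈ 9.29 dB
∠T = (84.00°) − (89.52° + 43.59°) = -49.11°

9.3 dB, -49.1°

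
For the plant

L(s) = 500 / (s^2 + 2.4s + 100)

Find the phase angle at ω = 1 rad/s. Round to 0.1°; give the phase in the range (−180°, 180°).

At s = jω = j1:
quadratic: (j1)² + 2.4·j1 + 100 = 99 + j2.4 → |·| ≈ 99.029, ∠ ≈ 1.39°
∠L = 0.00° − 1.39° = -1.39°

-1.4°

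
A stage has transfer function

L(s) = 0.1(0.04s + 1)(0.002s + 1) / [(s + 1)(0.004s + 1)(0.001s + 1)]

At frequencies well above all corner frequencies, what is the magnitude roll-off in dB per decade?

Each pole contributes −20 dB/decade at high frequency; each zero contributes +20 dB/decade.
Net: 2 zero(s) − 3 pole(s) → -20 dB/decade.

-20 dB/decade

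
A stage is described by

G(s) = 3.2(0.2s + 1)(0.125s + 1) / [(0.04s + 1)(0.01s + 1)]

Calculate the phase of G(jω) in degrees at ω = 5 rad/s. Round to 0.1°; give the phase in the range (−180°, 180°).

62.8°

At ω = 5 rad/s:
zero (1 + j5·0.2) = 1 + j1 → |·| ≈ 1.4142, ∠ ≈ 45.00°
zero (1 + j5·0.125) = 1 + j0.625 → |·| ≈ 1.1792, ∠ ≈ 32.01°
pole (1 + j5·0.04) = 1 + j0.2 → |·| ≈ 1.0198, ∠ ≈ 11.31°
pole (1 + j5·0.01) = 1 + j0.05 → |·| ≈ 1.0012, ∠ ≈ 2.86°
∠G = (45.00° + 32.01°) − (11.31° + 2.86°) = 62.84°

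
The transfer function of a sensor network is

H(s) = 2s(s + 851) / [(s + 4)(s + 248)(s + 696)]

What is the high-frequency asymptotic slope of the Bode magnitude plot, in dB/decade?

-20 dB/decade

Each pole contributes −20 dB/decade at high frequency; each zero contributes +20 dB/decade.
Net: 2 zero(s) − 3 pole(s) → -20 dB/decade.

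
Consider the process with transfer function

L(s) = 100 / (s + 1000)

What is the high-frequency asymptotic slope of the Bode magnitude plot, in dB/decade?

Each pole contributes −20 dB/decade at high frequency; each zero contributes +20 dB/decade.
Net: 0 zero(s) − 1 pole(s) → -20 dB/decade.

-20 dB/decade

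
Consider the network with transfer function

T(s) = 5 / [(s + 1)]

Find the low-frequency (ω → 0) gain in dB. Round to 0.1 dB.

14.0 dB

T(0) = 5 · 1 / 1 = 5
20 log₁₀(5) ≈ 13.98 dB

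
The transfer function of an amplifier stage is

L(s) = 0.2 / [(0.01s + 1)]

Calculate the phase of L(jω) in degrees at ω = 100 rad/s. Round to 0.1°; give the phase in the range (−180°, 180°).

At ω = 100 rad/s:
pole (1 + j100·0.01) = 1 + j1 → |·| ≈ 1.4142, ∠ ≈ 45.00°
∠L = (0°) − (45.00°) = -45.00°

-45.0°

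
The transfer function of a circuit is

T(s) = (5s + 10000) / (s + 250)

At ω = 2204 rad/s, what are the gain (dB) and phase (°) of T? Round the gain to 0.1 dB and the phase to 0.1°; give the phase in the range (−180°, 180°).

16.5 dB, -35.8°

Substitute s = j2204:
Numerator: 5(j2204) + 10000 = 10000 + j11020
Denominator: (j2204) + 250 = 250 + j2204
|N| = √(10000² + 11020²) ≈ 14881, ∠N ≈ 47.78°
|D| = √(250² + 2204²) ≈ 2218.1, ∠D ≈ 83.53°
|T| = 14881 / 2218.1 ≈ 6.7089
Gain = 20 log₁₀(6.7089) ≈ 16.53 dB
∠T = 47.78° − 83.53° = -35.75°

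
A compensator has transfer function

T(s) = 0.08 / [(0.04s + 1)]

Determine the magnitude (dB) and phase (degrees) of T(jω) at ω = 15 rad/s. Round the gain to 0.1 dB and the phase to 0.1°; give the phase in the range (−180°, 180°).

At ω = 15 rad/s:
pole (1 + j15·0.04) = 1 + j0.6 → |·| ≈ 1.1662, ∠ ≈ 30.96°
|T| = 0.08 · 1 / (1.1662) ≈ 0.068599
Gain = 20 log₁₀(0.068599) ≈ -23.27 dB
∠T = (0°) − (30.96°) = -30.96°

-23.3 dB, -31.0°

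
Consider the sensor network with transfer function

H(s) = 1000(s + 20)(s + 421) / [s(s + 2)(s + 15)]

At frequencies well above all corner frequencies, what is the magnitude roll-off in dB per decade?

-20 dB/decade

Each pole contributes −20 dB/decade at high frequency; each zero contributes +20 dB/decade.
Net: 2 zero(s) − 3 pole(s) → -20 dB/decade.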